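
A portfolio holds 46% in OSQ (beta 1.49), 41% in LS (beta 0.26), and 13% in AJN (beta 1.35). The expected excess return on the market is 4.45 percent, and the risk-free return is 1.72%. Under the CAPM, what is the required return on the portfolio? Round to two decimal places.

β_P = Σ w_i β_i = 0.46×1.49 + 0.41×0.26 + 0.13×1.35 = 0.9675
E(R_P) = R_f + β_P × MRP = 1.72% + 0.9675 × 4.45% = 6.03%

6.03%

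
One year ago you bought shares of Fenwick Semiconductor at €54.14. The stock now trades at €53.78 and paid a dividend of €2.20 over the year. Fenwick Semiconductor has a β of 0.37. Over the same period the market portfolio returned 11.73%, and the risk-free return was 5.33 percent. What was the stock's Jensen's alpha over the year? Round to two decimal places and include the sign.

-4.30%

Realised HPR = (P1 + D1 − P0) / P0 = (53.78 + 2.20 − 54.14) / 54.14 = 1.84 / 54.14 = 3.3986%
MRP = 11.73% − 5.33% = 6.40%
CAPM required = R_f + β·MRP = 5.33% + 0.37 × 6.40% = 7.6980%
α = realised − required = 3.3986% − 7.6980% = -4.30%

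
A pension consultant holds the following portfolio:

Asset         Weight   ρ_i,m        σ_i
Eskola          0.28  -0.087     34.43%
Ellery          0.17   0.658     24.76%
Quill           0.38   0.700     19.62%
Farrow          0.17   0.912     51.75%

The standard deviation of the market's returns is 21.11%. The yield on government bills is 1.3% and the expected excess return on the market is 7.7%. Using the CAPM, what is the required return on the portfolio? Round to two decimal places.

6.83%

β_Eskola = -0.087 × 34.43% / 21.11% = -0.1419
β_Ellery = 0.658 × 24.76% / 21.11% = 0.7718
β_Quill = 0.700 × 19.62% / 21.11% = 0.6506
β_Farrow = 0.912 × 51.75% / 21.11% = 2.2357
β_P = Σ w_i β_i = 0.28×-0.1419 + 0.17×0.7718 + 0.38×0.6506 + 0.17×2.2357 = 0.7188
E(R_P) = R_f + β_P × MRP = 1.3% + 0.7188 × 7.7% = 6.83%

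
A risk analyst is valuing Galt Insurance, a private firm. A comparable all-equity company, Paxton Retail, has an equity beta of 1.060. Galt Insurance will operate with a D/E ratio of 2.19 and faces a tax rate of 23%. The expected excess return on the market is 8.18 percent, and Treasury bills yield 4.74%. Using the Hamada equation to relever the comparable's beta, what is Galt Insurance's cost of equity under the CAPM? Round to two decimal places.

β_L = β_U × [1 + (1 − t)(D/E)] = 1.060 × [1 + (1 − 0.23) × 2.19]
    = 1.060 × [1 + 0.77 × 2.19] = 1.060 × 2.6863 = 2.8475
E(R) = R_f + β_L × MRP = 4.74% + 2.8475 × 8.18% = 28.03%

28.03%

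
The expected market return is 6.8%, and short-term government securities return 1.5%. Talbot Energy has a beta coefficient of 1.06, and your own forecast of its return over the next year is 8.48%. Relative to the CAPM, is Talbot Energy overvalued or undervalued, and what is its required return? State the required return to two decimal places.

Undervalued; required return 7.12%

MRP = 6.8% − 1.5% = 5.30%
Required return = R_f + β·MRP = 1.5% + 1.06 × 5.3% = 7.12%
Forecast 8.48% > required 7.12% → the stock plots above the SML → undervalued.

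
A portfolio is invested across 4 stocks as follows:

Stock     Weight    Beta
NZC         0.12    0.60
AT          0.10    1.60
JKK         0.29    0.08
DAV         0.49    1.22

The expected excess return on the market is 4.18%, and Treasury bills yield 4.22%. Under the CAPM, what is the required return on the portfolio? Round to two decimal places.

7.79%

β_P = Σ w_i β_i = 0.12×0.60 + 0.10×1.60 + 0.29×0.08 + 0.49×1.22 = 0.8530
E(R_P) = R_f + β_P × MRP = 4.22% + 0.8530 × 4.18% = 7.79%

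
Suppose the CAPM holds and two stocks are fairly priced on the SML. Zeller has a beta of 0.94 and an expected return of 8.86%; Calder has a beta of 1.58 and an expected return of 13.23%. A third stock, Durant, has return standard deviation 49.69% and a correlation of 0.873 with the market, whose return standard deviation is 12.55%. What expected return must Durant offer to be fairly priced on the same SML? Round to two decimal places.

26.04%

MRP = (13.23% − 8.86%) / (1.58 − 0.94) = 6.8281%
R_f = 8.86% − 0.94 × 6.8281% = 2.4416%
β_Durant = ρ·σ_i/σ_m = 0.873 × 49.69 / 12.55 = 3.4565
E(R_Durant) = R_f + β × MRP = 2.4416% + 3.4565 × 6.8281% = 26.04%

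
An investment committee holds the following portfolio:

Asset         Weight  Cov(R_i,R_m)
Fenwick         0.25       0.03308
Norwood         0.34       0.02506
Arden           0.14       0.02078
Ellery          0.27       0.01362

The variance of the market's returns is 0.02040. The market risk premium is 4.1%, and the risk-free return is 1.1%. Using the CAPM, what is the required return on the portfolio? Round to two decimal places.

5.80%

β_Fenwick = 0.03308 / 0.02040 = 1.6216
β_Norwood = 0.02506 / 0.02040 = 1.2284
β_Arden = 0.02078 / 0.02040 = 1.0186
β_Ellery = 0.01362 / 0.02040 = 0.6676
β_P = Σ w_i β_i = 0.25×1.6216 + 0.34×1.2284 + 0.14×1.0186 + 0.27×0.6676 = 1.1459
E(R_P) = R_f + β_P × MRP = 1.1% + 1.1459 × 4.1% = 5.80%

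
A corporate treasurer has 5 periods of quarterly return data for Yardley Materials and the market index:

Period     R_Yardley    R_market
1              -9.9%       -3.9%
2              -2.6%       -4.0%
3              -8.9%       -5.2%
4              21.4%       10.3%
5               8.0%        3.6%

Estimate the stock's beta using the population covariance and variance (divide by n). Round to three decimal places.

1.937

Mean R_i = (-9.9 − 2.6 − 8.9 + 21.4 + 8.0) / 5 = 1.6000%
Mean R_m = (-3.9 − 4.0 − 5.2 + 10.3 + 3.6) / 5 = 0.1600%
Σ(R_i − R̄_i)(R_m − R̄_m) = 343.2300  ⇒  Cov = 343.2300 / 5 = 68.6460
Σ(R_m − R̄_m)² = 177.1720  ⇒  Var(R_m) = 177.1720 / 5 = 35.4344
β = Cov / Var(R_m) = 68.6460 / 35.4344 = 1.9373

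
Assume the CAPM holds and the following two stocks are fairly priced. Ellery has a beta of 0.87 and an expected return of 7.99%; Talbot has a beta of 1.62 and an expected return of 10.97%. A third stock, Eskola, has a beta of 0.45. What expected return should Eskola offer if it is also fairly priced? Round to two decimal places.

6.32%

MRP (SML slope) = (10.97% − 7.99%) / (1.62 − 0.87) = 2.98% / 0.75 = 3.9733%
R_f (intercept) = 7.99% − 0.87 × 3.9733% = 4.5332%
E(R_Eskola) = R_f + β × MRP = 4.5332% + 0.45 × 3.9733% = 6.32%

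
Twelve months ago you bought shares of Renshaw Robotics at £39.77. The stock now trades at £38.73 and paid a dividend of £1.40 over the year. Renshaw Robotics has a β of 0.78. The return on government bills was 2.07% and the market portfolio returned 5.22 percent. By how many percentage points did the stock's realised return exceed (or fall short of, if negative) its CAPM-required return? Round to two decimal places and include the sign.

-3.62%

Realised HPR = (P1 + D1 − P0) / P0 = (38.73 + 1.40 − 39.77) / 39.77 = 0.36 / 39.77 = 0.9052%
MRP = 5.22% − 2.07% = 3.15%
CAPM required = R_f + β·MRP = 2.07% + 0.78 × 3.15% = 4.5270%
α = realised − required = 0.9052% − 4.5270% = -3.62%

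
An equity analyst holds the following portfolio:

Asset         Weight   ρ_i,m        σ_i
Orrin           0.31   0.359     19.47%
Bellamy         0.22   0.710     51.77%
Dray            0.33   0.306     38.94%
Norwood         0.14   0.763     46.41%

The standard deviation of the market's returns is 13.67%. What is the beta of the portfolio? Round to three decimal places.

β_Orrin = 0.359 × 19.47% / 13.67% = 0.5113
β_Bellamy = 0.710 × 51.77% / 13.67% = 2.6889
β_Dray = 0.306 × 38.94% / 13.67% = 0.8717
β_Norwood = 0.763 × 46.41% / 13.67% = 2.5904
β_P = Σ w_i β_i = 0.31×0.5113 + 0.22×2.6889 + 0.33×0.8717 + 0.14×2.5904 = 1.4004

1.400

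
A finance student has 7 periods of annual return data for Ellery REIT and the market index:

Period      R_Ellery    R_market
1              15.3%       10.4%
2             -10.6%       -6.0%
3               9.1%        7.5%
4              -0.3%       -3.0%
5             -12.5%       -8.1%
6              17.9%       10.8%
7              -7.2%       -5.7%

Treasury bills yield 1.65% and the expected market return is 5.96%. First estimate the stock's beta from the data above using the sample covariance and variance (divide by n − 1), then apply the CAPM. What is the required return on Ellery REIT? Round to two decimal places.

Mean R_i = (15.3 − 10.6 + 9.1 − 0.3 − 12.5 + 17.9 − 7.2) / 7 = 1.6714%
Mean R_m = (10.4 − 6.0 + 7.5 − 3.0 − 8.1 + 10.8 − 5.7) / 7 = 0.8429%
Σ(R_i − R̄_i)(R_m − R̄_m) = 617.6186  ⇒  Cov = 617.6186 / 6 = 102.9364
Σ(R_m − R̄_m)² = 419.1771  ⇒  Var(R_m) = 419.1771 / 6 = 69.8629
β = Cov / Var(R_m) = 102.9364 / 69.8629 = 1.4734
MRP = 5.96% − 1.65% = 4.31%
E(R) = R_f + β × MRP = 1.65% + 1.4734 × 4.31% = 8.00%

8.00%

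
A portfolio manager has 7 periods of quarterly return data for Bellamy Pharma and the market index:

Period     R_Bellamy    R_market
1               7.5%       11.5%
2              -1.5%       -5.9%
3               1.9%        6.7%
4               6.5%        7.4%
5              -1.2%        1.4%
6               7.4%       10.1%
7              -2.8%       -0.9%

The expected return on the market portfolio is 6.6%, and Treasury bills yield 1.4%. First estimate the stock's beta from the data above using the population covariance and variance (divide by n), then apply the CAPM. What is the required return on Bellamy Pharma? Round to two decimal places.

4.74%

Mean R_i = (7.5 − 1.5 + 1.9 + 6.5 − 1.2 + 7.4 − 2.8) / 7 = 2.5429%
Mean R_m = (11.5 − 5.9 + 6.7 + 7.4 + 1.4 + 10.1 − 0.9) / 7 = 4.3286%
Σ(R_i − R̄_i)(R_m − R̄_m) = 154.4614  ⇒  Cov = 154.4614 / 7 = 22.0659
Σ(R_m − R̄_m)² = 240.3343  ⇒  Var(R_m) = 240.3343 / 7 = 34.3335
β = Cov / Var(R_m) = 22.0659 / 34.3335 = 0.6427
MRP = 6.6% − 1.4% = 5.20%
E(R) = R_f + β × MRP = 1.4% + 0.6427 × 5.2% = 4.74%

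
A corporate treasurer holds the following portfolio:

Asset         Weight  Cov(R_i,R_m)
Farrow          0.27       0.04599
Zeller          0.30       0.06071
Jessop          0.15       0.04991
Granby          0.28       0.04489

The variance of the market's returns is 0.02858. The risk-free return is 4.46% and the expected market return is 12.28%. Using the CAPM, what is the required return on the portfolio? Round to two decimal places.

18.33%

β_Farrow = 0.04599 / 0.02858 = 1.6092
β_Zeller = 0.06071 / 0.02858 = 2.1242
β_Jessop = 0.04991 / 0.02858 = 1.7463
β_Granby = 0.04489 / 0.02858 = 1.5707
β_P = Σ w_i β_i = 0.27×1.6092 + 0.30×2.1242 + 0.15×1.7463 + 0.28×1.5707 = 1.7735
MRP = 12.28% − 4.46% = 7.82%
E(R_P) = R_f + β_P × MRP = 4.46% + 1.7735 × 7.82% = 18.33%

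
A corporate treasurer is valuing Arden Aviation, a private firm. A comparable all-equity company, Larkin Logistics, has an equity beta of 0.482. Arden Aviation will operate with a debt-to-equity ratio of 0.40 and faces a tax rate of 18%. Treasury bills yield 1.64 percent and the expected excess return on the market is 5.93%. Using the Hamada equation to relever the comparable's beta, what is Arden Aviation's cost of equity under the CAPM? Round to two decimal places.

β_L = β_U × [1 + (1 − t)(D/E)] = 0.482 × [1 + (1 − 0.18) × 0.40]
    = 0.482 × [1 + 0.82 × 0.40] = 0.482 × 1.3280 = 0.6401
E(R) = R_f + β_L × MRP = 1.64% + 0.6401 × 5.93% = 5.44%

5.44%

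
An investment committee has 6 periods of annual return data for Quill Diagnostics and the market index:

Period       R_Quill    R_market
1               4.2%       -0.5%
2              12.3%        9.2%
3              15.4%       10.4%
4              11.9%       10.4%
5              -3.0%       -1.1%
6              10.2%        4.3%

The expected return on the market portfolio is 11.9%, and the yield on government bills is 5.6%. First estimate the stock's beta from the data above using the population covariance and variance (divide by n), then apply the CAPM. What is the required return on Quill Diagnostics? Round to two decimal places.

Mean R_i = (4.2 + 12.3 + 15.4 + 11.9 − 3.0 + 10.2) / 6 = 8.5000%
Mean R_m = (-0.5 + 9.2 + 10.4 + 10.4 − 1.1 + 4.3) / 6 = 5.4500%
Σ(R_i − R̄_i)(R_m − R̄_m) = 164.1900  ⇒  Cov = 164.1900 / 6 = 27.3650
Σ(R_m − R̄_m)² = 142.6950  ⇒  Var(R_m) = 142.6950 / 6 = 23.7825
β = Cov / Var(R_m) = 27.3650 / 23.7825 = 1.1506
MRP = 11.9% − 5.6% = 6.30%
E(R) = R_f + β × MRP = 5.6% + 1.1506 × 6.3% = 12.85%

12.85%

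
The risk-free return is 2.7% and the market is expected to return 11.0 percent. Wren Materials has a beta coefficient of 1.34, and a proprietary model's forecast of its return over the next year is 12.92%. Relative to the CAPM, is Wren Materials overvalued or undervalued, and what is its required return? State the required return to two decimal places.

MRP = 11.0% − 2.7% = 8.30%
Required return = R_f + β·MRP = 2.7% + 1.34 × 8.3% = 13.82%
Forecast 12.92% < required 13.82% → the stock plots below the SML → overvalued.

Overvalued; required return 13.82%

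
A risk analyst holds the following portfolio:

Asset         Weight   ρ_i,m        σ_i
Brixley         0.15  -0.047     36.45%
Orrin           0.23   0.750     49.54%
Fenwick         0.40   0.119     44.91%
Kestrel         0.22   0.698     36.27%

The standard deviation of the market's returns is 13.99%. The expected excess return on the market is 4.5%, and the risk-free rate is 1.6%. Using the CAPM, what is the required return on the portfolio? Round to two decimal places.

6.75%

β_Brixley = -0.047 × 36.45% / 13.99% = -0.1225
β_Orrin = 0.750 × 49.54% / 13.99% = 2.6558
β_Fenwick = 0.119 × 44.91% / 13.99% = 0.3820
β_Kestrel = 0.698 × 36.27% / 13.99% = 1.8096
β_P = Σ w_i β_i = 0.15×-0.1225 + 0.23×2.6558 + 0.40×0.3820 + 0.22×1.8096 = 1.1434
E(R_P) = R_f + β_P × MRP = 1.6% + 1.1434 × 4.5% = 6.75%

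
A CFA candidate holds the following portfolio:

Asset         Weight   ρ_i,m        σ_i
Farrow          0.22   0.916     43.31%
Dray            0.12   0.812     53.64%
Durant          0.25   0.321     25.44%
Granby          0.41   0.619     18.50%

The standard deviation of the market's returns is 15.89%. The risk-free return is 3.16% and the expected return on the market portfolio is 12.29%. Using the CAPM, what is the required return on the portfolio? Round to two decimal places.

15.05%

β_Farrow = 0.916 × 43.31% / 15.89% = 2.4967
β_Dray = 0.812 × 53.64% / 15.89% = 2.7411
β_Durant = 0.321 × 25.44% / 15.89% = 0.5139
β_Granby = 0.619 × 18.50% / 15.89% = 0.7207
β_P = Σ w_i β_i = 0.22×2.4967 + 0.12×2.7411 + 0.25×0.5139 + 0.41×0.7207 = 1.3022
MRP = 12.29% − 3.16% = 9.13%
E(R_P) = R_f + β_P × MRP = 3.16% + 1.3022 × 9.13% = 15.05%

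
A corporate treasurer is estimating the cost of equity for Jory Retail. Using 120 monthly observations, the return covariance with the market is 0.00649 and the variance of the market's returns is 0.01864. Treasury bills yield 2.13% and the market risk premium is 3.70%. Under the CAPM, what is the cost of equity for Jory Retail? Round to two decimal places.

β = Cov(R_i, R_m) / Var(R_m) = 0.00649 / 0.01864 = 0.3482
E(R) = R_f + β × MRP = 2.13% + 0.3482 × 3.70% = 3.42%

3.42%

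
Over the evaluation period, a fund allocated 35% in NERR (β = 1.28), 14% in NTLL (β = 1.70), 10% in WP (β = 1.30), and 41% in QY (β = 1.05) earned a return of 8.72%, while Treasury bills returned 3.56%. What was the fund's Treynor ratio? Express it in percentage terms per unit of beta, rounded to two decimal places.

β_P = 0.35×1.28 + 0.14×1.70 + 0.10×1.30 + 0.41×1.05 = 1.2465
Treynor = (R_P − R_f) / β_P = (8.72% − 3.56%) / 1.2465 = 5.16% / 1.2465 = 4.14%

4.14%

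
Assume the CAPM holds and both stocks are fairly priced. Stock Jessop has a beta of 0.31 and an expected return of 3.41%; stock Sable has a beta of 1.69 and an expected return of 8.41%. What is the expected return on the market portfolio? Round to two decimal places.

5.91%

Both satisfy E(R) = R_f + β·MRP, so the slope of the SML is
MRP = (8.41% − 3.41%) / (1.69 − 0.31) = 5.00% / 1.38 = 3.6232%
R_f = E(R_Jessop) − β_Jessop·MRP = 3.41% − 0.31 × 3.6232% = 2.2868%
E(R_m) = R_f + MRP = 2.2868% + 3.6232% = 5.91%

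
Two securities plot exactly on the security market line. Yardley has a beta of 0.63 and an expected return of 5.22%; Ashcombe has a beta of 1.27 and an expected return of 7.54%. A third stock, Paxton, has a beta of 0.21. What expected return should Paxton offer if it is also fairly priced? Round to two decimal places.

MRP (SML slope) = (7.54% − 5.22%) / (1.27 − 0.63) = 2.32% / 0.64 = 3.6250%
R_f (intercept) = 5.22% − 0.63 × 3.6250% = 2.9363%
E(R_Paxton) = R_f + β × MRP = 2.9363% + 0.21 × 3.6250% = 3.70%

3.70%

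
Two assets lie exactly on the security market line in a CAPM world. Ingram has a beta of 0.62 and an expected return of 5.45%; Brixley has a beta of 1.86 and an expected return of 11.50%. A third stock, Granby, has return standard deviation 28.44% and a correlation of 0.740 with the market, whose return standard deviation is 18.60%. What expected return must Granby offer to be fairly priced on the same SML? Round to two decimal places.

7.95%

MRP = (11.50% − 5.45%) / (1.86 − 0.62) = 4.8790%
R_f = 5.45% − 0.62 × 4.8790% = 2.4250%
β_Granby = ρ·σ_i/σ_m = 0.740 × 28.44 / 18.60 = 1.1315
E(R_Granby) = R_f + β × MRP = 2.4250% + 1.1315 × 4.8790% = 7.95%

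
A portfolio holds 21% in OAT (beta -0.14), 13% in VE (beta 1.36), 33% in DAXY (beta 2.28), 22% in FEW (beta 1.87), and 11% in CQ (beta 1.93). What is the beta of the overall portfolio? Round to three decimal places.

β_P = Σ w_i β_i = 0.21×-0.14 + 0.13×1.36 + 0.33×2.28 + 0.22×1.87 + 0.11×1.93 = 1.5235

1.524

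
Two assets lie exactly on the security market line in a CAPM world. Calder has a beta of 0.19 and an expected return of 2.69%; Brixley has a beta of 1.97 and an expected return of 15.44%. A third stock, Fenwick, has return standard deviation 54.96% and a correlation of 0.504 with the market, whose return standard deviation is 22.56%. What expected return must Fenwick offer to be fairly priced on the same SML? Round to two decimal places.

MRP = (15.44% − 2.69%) / (1.97 − 0.19) = 7.1629%
R_f = 2.69% − 0.19 × 7.1629% = 1.3290%
β_Fenwick = ρ·σ_i/σ_m = 0.504 × 54.96 / 22.56 = 1.2278
E(R_Fenwick) = R_f + β × MRP = 1.3290% + 1.2278 × 7.1629% = 10.12%

10.12%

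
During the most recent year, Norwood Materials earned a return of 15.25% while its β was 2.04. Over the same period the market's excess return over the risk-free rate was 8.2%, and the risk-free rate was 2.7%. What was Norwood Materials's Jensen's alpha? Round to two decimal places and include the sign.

-4.18%

CAPM benchmark = R_f + β(R_m − R_f) = 2.7% + 2.04 × 8.2% = 19.4280%
α = actual − benchmark = 15.25% − 19.4280% = -4.18%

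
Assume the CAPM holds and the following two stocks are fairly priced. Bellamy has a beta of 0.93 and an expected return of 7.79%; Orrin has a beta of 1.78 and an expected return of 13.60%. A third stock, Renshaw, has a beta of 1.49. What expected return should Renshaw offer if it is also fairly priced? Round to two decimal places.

MRP (SML slope) = (13.60% − 7.79%) / (1.78 − 0.93) = 5.81% / 0.85 = 6.8353%
R_f (intercept) = 7.79% − 0.93 × 6.8353% = 1.4332%
E(R_Renshaw) = R_f + β × MRP = 1.4332% + 1.49 × 6.8353% = 11.62%

11.62%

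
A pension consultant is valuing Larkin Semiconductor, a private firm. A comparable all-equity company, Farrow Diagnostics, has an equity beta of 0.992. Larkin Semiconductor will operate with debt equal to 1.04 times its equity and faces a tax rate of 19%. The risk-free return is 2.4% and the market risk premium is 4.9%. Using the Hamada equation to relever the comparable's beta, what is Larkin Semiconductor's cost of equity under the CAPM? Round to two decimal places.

β_L = β_U × [1 + (1 − t)(D/E)] = 0.992 × [1 + (1 − 0.19) × 1.04]
    = 0.992 × [1 + 0.81 × 1.04] = 0.992 × 1.8424 = 1.8277
E(R) = R_f + β_L × MRP = 2.4% + 1.8277 × 4.9% = 11.36%

11.36%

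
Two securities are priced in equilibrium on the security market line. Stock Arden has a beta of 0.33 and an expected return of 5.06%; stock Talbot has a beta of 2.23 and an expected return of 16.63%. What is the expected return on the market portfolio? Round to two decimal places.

Both satisfy E(R) = R_f + β·MRP, so the slope of the SML is
MRP = (16.63% − 5.06%) / (2.23 − 0.33) = 11.57% / 1.90 = 6.0895%
R_f = E(R_Arden) − β_Arden·MRP = 5.06% − 0.33 × 6.0895% = 3.0505%
E(R_m) = R_f + MRP = 3.0505% + 6.0895% = 9.14%

9.14%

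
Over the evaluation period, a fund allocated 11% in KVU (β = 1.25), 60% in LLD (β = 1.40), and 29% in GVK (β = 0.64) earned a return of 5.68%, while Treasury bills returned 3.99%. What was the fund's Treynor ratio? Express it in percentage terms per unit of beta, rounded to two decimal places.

1.45%

β_P = 0.11×1.25 + 0.60×1.40 + 0.29×0.64 = 1.1631
Treynor = (R_P − R_f) / β_P = (5.68% − 3.99%) / 1.1631 = 1.69% / 1.1631 = 1.45%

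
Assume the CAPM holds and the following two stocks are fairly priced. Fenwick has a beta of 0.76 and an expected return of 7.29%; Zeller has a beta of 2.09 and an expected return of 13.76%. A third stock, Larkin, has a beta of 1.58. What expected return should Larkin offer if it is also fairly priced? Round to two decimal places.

11.28%

MRP (SML slope) = (13.76% − 7.29%) / (2.09 − 0.76) = 6.47% / 1.33 = 4.8647%
R_f (intercept) = 7.29% − 0.76 × 4.8647% = 3.5928%
E(R_Larkin) = R_f + β × MRP = 3.5928% + 1.58 × 4.8647% = 11.28%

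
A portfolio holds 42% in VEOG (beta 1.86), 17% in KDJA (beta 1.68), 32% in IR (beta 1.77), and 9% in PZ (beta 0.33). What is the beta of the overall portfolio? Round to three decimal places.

β_P = Σ w_i β_i = 0.42×1.86 + 0.17×1.68 + 0.32×1.77 + 0.09×0.33 = 1.6629

1.663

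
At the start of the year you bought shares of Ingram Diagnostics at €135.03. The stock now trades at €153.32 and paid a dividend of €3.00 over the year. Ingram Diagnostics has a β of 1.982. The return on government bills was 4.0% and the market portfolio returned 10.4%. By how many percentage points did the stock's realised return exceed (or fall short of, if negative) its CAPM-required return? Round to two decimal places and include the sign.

Realised HPR = (P1 + D1 − P0) / P0 = (153.32 + 3.00 − 135.03) / 135.03 = 21.29 / 135.03 = 15.7669%
MRP = 10.4% − 4.0% = 6.40%
CAPM required = R_f + β·MRP = 4.0% + 1.982 × 6.4% = 16.6848%
α = realised − required = 15.7669% − 16.6848% = -0.92%

-0.92%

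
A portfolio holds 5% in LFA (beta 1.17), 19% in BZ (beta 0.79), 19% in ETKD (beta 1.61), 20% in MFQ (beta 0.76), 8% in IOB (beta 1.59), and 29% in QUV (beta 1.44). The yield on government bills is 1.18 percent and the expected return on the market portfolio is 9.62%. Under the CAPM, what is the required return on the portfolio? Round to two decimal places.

11.40%

β_P = Σ w_i β_i = 0.05×1.17 + 0.19×0.79 + 0.19×1.61 + 0.20×0.76 + 0.08×1.59 + 0.29×1.44 = 1.2113
MRP = 9.62% − 1.18% = 8.44%
E(R_P) = R_f + β_P × MRP = 1.18% + 1.2113 × 8.44% = 11.40%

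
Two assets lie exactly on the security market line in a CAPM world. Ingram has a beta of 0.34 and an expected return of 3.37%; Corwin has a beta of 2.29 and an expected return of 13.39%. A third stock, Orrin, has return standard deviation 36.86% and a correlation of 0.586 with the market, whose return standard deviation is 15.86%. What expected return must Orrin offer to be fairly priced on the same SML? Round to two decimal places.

8.62%

MRP = (13.39% − 3.37%) / (2.29 − 0.34) = 5.1385%
R_f = 3.37% − 0.34 × 5.1385% = 1.6229%
β_Orrin = ρ·σ_i/σ_m = 0.586 × 36.86 / 15.86 = 1.3619
E(R_Orrin) = R_f + β × MRP = 1.6229% + 1.3619 × 5.1385% = 8.62%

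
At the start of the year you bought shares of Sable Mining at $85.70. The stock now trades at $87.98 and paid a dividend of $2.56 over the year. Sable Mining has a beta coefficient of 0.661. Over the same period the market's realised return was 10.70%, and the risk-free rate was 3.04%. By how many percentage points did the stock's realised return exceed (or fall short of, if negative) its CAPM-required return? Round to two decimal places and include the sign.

Realised HPR = (P1 + D1 − P0) / P0 = (87.98 + 2.56 − 85.70) / 85.70 = 4.84 / 85.70 = 5.6476%
MRP = 10.70% − 3.04% = 7.66%
CAPM required = R_f + β·MRP = 3.04% + 0.661 × 7.66% = 8.10326%
α = realised − required = 5.6476% − 8.10326% = -2.46%

-2.46%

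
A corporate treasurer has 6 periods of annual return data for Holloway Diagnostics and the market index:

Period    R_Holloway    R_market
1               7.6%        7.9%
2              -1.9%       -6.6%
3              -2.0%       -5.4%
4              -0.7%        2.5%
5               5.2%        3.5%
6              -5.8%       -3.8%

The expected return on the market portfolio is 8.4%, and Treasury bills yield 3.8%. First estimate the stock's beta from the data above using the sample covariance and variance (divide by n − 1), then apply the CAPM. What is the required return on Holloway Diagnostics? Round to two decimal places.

7.17%

Mean R_i = (7.6 − 1.9 − 2.0 − 0.7 + 5.2 − 5.8) / 6 = 0.4000%
Mean R_m = (7.9 − 6.6 − 5.4 + 2.5 + 3.5 − 3.8) / 6 = -0.3167%
Σ(R_i − R̄_i)(R_m − R̄_m) = 122.6300  ⇒  Cov = 122.6300 / 5 = 24.5260
Σ(R_m − R̄_m)² = 167.4683  ⇒  Var(R_m) = 167.4683 / 5 = 33.4937
β = Cov / Var(R_m) = 24.5260 / 33.4937 = 0.7323
MRP = 8.4% − 3.8% = 4.60%
E(R) = R_f + β × MRP = 3.8% + 0.7323 × 4.6% = 7.17%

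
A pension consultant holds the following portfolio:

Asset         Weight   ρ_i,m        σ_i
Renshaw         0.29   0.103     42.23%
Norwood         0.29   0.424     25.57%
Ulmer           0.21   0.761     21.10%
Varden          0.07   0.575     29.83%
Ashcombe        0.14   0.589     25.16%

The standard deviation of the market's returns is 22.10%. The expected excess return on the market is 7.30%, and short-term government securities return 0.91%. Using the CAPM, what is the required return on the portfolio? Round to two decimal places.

β_Renshaw = 0.103 × 42.23% / 22.10% = 0.1968
β_Norwood = 0.424 × 25.57% / 22.10% = 0.4906
β_Ulmer = 0.761 × 21.10% / 22.10% = 0.7266
β_Varden = 0.575 × 29.83% / 22.10% = 0.7761
β_Ashcombe = 0.589 × 25.16% / 22.10% = 0.6706
β_P = Σ w_i β_i = 0.29×0.1968 + 0.29×0.4906 + 0.21×0.7266 + 0.07×0.7761 + 0.14×0.6706 = 0.5001
E(R_P) = R_f + β_P × MRP = 0.91% + 0.5001 × 7.30% = 4.56%

4.56%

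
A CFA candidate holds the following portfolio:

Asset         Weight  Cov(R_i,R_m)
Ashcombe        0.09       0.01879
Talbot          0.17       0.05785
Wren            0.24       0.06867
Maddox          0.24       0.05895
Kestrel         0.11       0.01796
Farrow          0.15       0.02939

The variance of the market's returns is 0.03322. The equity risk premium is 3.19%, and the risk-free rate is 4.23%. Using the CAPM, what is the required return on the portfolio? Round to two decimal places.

β_Ashcombe = 0.01879 / 0.03322 = 0.5656
β_Talbot = 0.05785 / 0.03322 = 1.7414
β_Wren = 0.06867 / 0.03322 = 2.0671
β_Maddox = 0.05895 / 0.03322 = 1.7745
β_Kestrel = 0.01796 / 0.03322 = 0.5406
β_Farrow = 0.02939 / 0.03322 = 0.8847
β_P = Σ w_i β_i = 0.09×0.5656 + 0.17×1.7414 + 0.24×2.0671 + 0.24×1.7745 + 0.11×0.5406 + 0.15×0.8847 = 1.4611
E(R_P) = R_f + β_P × MRP = 4.23% + 1.4611 × 3.19% = 8.89%

8.89%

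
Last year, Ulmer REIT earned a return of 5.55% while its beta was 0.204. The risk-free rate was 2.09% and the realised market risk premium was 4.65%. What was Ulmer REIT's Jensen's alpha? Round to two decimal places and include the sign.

CAPM benchmark = R_f + β(R_m − R_f) = 2.09% + 0.204 × 4.65% = 3.03860%
α = actual − benchmark = 5.55% − 3.03860% = +2.51%

+2.51%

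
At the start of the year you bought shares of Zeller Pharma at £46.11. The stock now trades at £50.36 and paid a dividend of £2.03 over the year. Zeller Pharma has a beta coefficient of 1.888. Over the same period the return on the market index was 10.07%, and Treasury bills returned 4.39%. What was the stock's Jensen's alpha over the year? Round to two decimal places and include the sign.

Realised HPR = (P1 + D1 − P0) / P0 = (50.36 + 2.03 − 46.11) / 46.11 = 6.28 / 46.11 = 13.6196%
MRP = 10.07% − 4.39% = 5.68%
CAPM required = R_f + β·MRP = 4.39% + 1.888 × 5.68% = 15.11384%
α = realised − required = 13.6196% − 15.11384% = -1.49%

-1.49%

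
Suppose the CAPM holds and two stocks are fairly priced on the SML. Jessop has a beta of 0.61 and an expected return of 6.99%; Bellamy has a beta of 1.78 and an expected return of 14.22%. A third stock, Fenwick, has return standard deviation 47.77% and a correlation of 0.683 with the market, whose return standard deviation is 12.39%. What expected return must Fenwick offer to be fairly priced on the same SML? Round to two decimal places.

19.49%

MRP = (14.22% − 6.99%) / (1.78 − 0.61) = 6.1795%
R_f = 6.99% − 0.61 × 6.1795% = 3.2205%
β_Fenwick = ρ·σ_i/σ_m = 0.683 × 47.77 / 12.39 = 2.6333
E(R_Fenwick) = R_f + β × MRP = 3.2205% + 2.6333 × 6.1795% = 19.49%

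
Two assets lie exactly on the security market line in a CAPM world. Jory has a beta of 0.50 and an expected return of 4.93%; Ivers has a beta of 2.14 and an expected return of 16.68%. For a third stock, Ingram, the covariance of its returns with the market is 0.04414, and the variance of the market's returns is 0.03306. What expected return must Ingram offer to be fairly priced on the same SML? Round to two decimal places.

MRP = (16.68% − 4.93%) / (2.14 − 0.50) = 7.1646%
R_f = 4.93% − 0.50 × 7.1646% = 1.3477%
β_Ingram = Cov / Var(R_m) = 0.04414 / 0.03306 = 1.3351
E(R_Ingram) = R_f + β × MRP = 1.3477% + 1.3351 × 7.1646% = 10.91%

10.91%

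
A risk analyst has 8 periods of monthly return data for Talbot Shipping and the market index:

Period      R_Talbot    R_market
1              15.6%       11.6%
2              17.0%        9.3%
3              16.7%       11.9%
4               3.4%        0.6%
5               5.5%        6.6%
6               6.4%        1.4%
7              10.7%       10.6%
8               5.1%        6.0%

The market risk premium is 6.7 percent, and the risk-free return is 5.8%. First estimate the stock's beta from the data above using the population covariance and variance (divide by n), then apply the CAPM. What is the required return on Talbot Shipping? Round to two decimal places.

Mean R_i = (15.6 + 17.0 + 16.7 + 3.4 + 5.5 + 6.4 + 10.7 + 5.1) / 8 = 10.0500%
Mean R_m = (11.6 + 9.3 + 11.9 + 0.6 + 6.6 + 1.4 + 10.6 + 6.0) / 8 = 7.2500%
Σ(R_i − R̄_i)(R_m − R̄_m) = 146.2100  ⇒  Cov = 146.2100 / 8 = 18.2763
Σ(R_m − R̄_m)² = 136.4000  ⇒  Var(R_m) = 136.4000 / 8 = 17.0500
β = Cov / Var(R_m) = 18.2763 / 17.0500 = 1.0719
E(R) = R_f + β × MRP = 5.8% + 1.0719 × 6.7% = 12.98%

12.98%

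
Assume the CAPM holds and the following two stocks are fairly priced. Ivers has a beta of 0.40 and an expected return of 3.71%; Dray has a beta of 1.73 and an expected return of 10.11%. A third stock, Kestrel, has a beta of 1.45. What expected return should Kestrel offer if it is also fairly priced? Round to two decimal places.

MRP (SML slope) = (10.11% − 3.71%) / (1.73 − 0.40) = 6.40% / 1.33 = 4.8120%
R_f (intercept) = 3.71% − 0.40 × 4.8120% = 1.7852%
E(R_Kestrel) = R_f + β × MRP = 1.7852% + 1.45 × 4.8120% = 8.76%

8.76%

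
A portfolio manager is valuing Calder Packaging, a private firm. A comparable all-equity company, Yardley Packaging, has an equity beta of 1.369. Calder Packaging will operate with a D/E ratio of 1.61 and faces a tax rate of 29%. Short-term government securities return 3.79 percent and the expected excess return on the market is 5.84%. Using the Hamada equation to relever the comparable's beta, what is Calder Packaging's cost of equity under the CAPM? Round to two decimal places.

β_L = β_U × [1 + (1 − t)(D/E)] = 1.369 × [1 + (1 − 0.29) × 1.61]
    = 1.369 × [1 + 0.71 × 1.61] = 1.369 × 2.1431 = 2.9339
E(R) = R_f + β_L × MRP = 3.79% + 2.9339 × 5.84% = 20.92%

20.92%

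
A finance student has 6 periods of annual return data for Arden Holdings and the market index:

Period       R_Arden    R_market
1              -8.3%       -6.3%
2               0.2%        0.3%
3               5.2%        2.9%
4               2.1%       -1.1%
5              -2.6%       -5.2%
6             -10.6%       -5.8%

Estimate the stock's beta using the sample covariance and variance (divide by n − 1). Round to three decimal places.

Mean R_i = (-8.3 + 0.2 + 5.2 + 2.1 − 2.6 − 10.6) / 6 = -2.3333%
Mean R_m = (-6.3 + 0.3 + 2.9 − 1.1 − 5.2 − 5.8) / 6 = -2.5333%
Σ(R_i − R̄_i)(R_m − R̄_m) = 104.6533  ⇒  Cov = 104.6533 / 5 = 20.9307
Σ(R_m − R̄_m)² = 71.5733  ⇒  Var(R_m) = 71.5733 / 5 = 14.3147
β = Cov / Var(R_m) = 20.9307 / 14.3147 = 1.4622

1.462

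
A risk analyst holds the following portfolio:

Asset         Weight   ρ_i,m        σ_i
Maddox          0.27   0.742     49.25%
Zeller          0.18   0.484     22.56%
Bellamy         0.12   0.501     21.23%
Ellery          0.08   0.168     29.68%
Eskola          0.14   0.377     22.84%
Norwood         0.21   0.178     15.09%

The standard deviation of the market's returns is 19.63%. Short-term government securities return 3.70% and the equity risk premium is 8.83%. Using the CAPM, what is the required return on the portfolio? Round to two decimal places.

10.57%

β_Maddox = 0.742 × 49.25% / 19.63% = 1.8616
β_Zeller = 0.484 × 22.56% / 19.63% = 0.5562
β_Bellamy = 0.501 × 21.23% / 19.63% = 0.5418
β_Ellery = 0.168 × 29.68% / 19.63% = 0.2540
β_Eskola = 0.377 × 22.84% / 19.63% = 0.4386
β_Norwood = 0.178 × 15.09% / 19.63% = 0.1368
β_P = Σ w_i β_i = 0.27×1.8616 + 0.18×0.5562 + 0.12×0.5418 + 0.08×0.2540 + 0.14×0.4386 + 0.21×0.1368 = 0.7782
E(R_P) = R_f + β_P × MRP = 3.70% + 0.7782 × 8.83% = 10.57%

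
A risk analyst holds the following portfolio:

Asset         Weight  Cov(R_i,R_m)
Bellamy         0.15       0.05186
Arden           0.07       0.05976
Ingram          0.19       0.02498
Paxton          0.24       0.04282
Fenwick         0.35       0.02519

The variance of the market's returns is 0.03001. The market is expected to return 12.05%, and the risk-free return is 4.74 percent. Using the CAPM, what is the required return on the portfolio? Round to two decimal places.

β_Bellamy = 0.05186 / 0.03001 = 1.7281
β_Arden = 0.05976 / 0.03001 = 1.9913
β_Ingram = 0.02498 / 0.03001 = 0.8324
β_Paxton = 0.04282 / 0.03001 = 1.4269
β_Fenwick = 0.02519 / 0.03001 = 0.8394
β_P = Σ w_i β_i = 0.15×1.7281 + 0.07×1.9913 + 0.19×0.8324 + 0.24×1.4269 + 0.35×0.8394 = 1.1930
MRP = 12.05% − 4.74% = 7.31%
E(R_P) = R_f + β_P × MRP = 4.74% + 1.1930 × 7.31% = 13.46%

13.46%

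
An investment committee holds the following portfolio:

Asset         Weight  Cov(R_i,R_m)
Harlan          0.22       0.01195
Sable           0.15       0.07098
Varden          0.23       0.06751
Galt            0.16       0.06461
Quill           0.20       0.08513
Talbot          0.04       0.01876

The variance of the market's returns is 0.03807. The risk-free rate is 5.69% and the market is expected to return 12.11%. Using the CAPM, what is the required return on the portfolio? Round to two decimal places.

15.29%

β_Harlan = 0.01195 / 0.03807 = 0.3139
β_Sable = 0.07098 / 0.03807 = 1.8645
β_Varden = 0.06751 / 0.03807 = 1.7733
β_Galt = 0.06461 / 0.03807 = 1.6971
β_Quill = 0.08513 / 0.03807 = 2.2361
β_Talbot = 0.01876 / 0.03807 = 0.4928
β_P = Σ w_i β_i = 0.22×0.3139 + 0.15×1.8645 + 0.23×1.7733 + 0.16×1.6971 + 0.20×2.2361 + 0.04×0.4928 = 1.4951
MRP = 12.11% − 5.69% = 6.42%
E(R_P) = R_f + β_P × MRP = 5.69% + 1.4951 × 6.42% = 15.29%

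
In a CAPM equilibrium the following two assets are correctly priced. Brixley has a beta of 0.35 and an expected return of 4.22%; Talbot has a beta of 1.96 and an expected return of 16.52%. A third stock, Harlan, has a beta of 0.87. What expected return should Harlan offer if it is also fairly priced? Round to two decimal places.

8.19%

MRP (SML slope) = (16.52% − 4.22%) / (1.96 − 0.35) = 12.30% / 1.61 = 7.6398%
R_f (intercept) = 4.22% − 0.35 × 7.6398% = 1.5461%
E(R_Harlan) = R_f + β × MRP = 1.5461% + 0.87 × 7.6398% = 8.19%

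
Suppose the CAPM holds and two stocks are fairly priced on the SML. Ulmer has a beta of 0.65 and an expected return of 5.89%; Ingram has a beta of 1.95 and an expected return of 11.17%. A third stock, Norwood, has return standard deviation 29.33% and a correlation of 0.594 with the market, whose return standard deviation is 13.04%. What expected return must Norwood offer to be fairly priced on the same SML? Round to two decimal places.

MRP = (11.17% − 5.89%) / (1.95 − 0.65) = 4.0615%
R_f = 5.89% − 0.65 × 4.0615% = 3.2500%
β_Norwood = ρ·σ_i/σ_m = 0.594 × 29.33 / 13.04 = 1.3360
E(R_Norwood) = R_f + β × MRP = 3.2500% + 1.3360 × 4.0615% = 8.68%

8.68%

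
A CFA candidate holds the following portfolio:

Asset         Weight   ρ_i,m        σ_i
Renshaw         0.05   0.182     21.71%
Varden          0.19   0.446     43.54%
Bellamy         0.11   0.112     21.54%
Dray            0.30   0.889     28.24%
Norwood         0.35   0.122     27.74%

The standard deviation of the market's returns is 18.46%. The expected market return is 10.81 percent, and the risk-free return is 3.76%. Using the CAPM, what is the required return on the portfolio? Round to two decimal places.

8.67%

β_Renshaw = 0.182 × 21.71% / 18.46% = 0.2140
β_Varden = 0.446 × 43.54% / 18.46% = 1.0519
β_Bellamy = 0.112 × 21.54% / 18.46% = 0.1307
β_Dray = 0.889 × 28.24% / 18.46% = 1.3600
β_Norwood = 0.122 × 27.74% / 18.46% = 0.1833
β_P = Σ w_i β_i = 0.05×0.2140 + 0.19×1.0519 + 0.11×0.1307 + 0.30×1.3600 + 0.35×0.1833 = 0.6971
MRP = 10.81% − 3.76% = 7.05%
E(R_P) = R_f + β_P × MRP = 3.76% + 0.6971 × 7.05% = 8.67%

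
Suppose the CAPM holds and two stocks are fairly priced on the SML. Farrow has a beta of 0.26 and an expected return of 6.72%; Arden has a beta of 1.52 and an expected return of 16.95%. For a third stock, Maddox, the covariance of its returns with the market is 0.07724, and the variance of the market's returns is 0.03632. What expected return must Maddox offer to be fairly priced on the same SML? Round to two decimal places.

MRP = (16.95% − 6.72%) / (1.52 − 0.26) = 8.1190%
R_f = 6.72% − 0.26 × 8.1190% = 4.6091%
β_Maddox = Cov / Var(R_m) = 0.07724 / 0.03632 = 2.1267
E(R_Maddox) = R_f + β × MRP = 4.6091% + 2.1267 × 8.1190% = 21.88%

21.88%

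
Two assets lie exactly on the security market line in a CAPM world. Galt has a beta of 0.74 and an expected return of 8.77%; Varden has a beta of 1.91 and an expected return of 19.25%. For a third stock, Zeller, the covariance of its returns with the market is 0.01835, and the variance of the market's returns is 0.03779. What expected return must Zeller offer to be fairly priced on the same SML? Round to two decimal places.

MRP = (19.25% − 8.77%) / (1.91 − 0.74) = 8.9573%
R_f = 8.77% − 0.74 × 8.9573% = 2.1416%
β_Zeller = Cov / Var(R_m) = 0.01835 / 0.03779 = 0.4856
E(R_Zeller) = R_f + β × MRP = 2.1416% + 0.4856 × 8.9573% = 6.49%

6.49%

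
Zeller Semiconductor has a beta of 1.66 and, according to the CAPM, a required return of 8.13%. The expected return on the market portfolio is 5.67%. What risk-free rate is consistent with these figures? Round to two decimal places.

1.94%

E(R) = R_f + β(E(R_m) − R_f) = R_f(1 − β) + β·E(R_m)
8.13% = R_f × (1 − 1.66) + 1.66 × 5.67%
8.13% = R_f × -0.66 + 9.4122%
R_f = (8.13% − 9.4122%) / -0.66 = 1.94%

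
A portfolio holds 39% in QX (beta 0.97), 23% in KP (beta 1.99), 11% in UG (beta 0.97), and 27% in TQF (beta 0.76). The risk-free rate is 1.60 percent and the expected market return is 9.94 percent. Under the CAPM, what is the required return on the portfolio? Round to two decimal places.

11.17%

β_P = Σ w_i β_i = 0.39×0.97 + 0.23×1.99 + 0.11×0.97 + 0.27×0.76 = 1.1479
MRP = 9.94% − 1.60% = 8.34%
E(R_P) = R_f + β_P × MRP = 1.60% + 1.1479 × 8.34% = 11.17%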